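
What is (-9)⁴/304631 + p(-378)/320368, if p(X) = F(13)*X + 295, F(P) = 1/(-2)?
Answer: 562343963/24398506052 ≈ 0.023048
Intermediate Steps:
F(P) = -½
p(X) = 295 - X/2 (p(X) = -X/2 + 295 = 295 - X/2)
(-9)⁴/304631 + p(-378)/320368 = (-9)⁴/304631 + (295 - ½*(-378))/320368 = 6561*(1/304631) + (295 + 189)*(1/320368) = 6561/304631 + 484*(1/320368) = 6561/304631 + 121/80092 = 562343963/24398506052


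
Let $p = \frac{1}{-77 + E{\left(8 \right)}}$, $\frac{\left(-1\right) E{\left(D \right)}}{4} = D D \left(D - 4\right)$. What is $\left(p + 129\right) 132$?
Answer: $\frac{6249232}{367} \approx 17028.0$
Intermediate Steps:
$E{\left(D \right)} = - 4 D^{2} \left(-4 + D\right)$ ($E{\left(D \right)} = - 4 D D \left(D - 4\right) = - 4 D^{2} \left(-4 + D\right)$)
$p = - \frac{1}{1101}$ ($p = \frac{1}{-77 + 4 \cdot 8^{2} \left(4 - 8\right)} = \frac{1}{-77 + 4 \cdot 64 \left(4 - 8\right)} = \frac{1}{-77 + 4 \cdot 64 \left(-4\right)} = \frac{1}{-77 - 1024} = \frac{1}{-1101} = - \frac{1}{1101} \approx -0.00090826$)
$\left(p + 129\right) 132 = \left(- \frac{1}{1101} + 129\right) 132 = \frac{142028}{1101} \cdot 132 = \frac{6249232}{367}$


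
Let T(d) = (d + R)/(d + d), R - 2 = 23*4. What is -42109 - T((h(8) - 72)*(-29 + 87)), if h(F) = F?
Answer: -156310417/3712 ≈ -42110.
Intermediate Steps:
R = 94 (R = 2 + 23*4 = 2 + 92 = 94)
T(d) = (94 + d)/(2*d) (T(d) = (d + 94)/(d + d) = (94 + d)/((2*d)) = (94 + d)*(1/(2*d)) = (94 + d)/(2*d))
-42109 - T((h(8) - 72)*(-29 + 87)) = -42109 - (94 + (8 - 72)*(-29 + 87))/(2*((8 - 72)*(-29 + 87))) = -42109 - (94 - 64*58)/(2*((-64*58))) = -42109 - (94 - 3712)/(2*(-3712)) = -42109 - (-1)*(-3618)/(2*3712) = -42109 - 1*1809/3712 = -42109 - 1809/3712 = -156310417/3712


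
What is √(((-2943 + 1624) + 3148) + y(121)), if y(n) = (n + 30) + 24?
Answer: 2*√501 ≈ 44.766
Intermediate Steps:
y(n) = 54 + n (y(n) = (30 + n) + 24 = 54 + n)
√(((-2943 + 1624) + 3148) + y(121)) = √(((-2943 + 1624) + 3148) + (54 + 121)) = √((-1319 + 3148) + 175) = √(1829 + 175) = √2004 = 2*√501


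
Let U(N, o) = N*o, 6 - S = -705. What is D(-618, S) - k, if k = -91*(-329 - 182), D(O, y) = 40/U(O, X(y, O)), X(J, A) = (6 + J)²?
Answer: -7386846650021/158853501 ≈ -46501.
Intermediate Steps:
S = 711 (S = 6 - 1*(-705) = 6 + 705 = 711)
D(O, y) = 40/(O*(6 + y)²) (D(O, y) = 40/((O*(6 + y)²)) = 40*(1/(O*(6 + y)²)) = 40/(O*(6 + y)²))
k = 46501 (k = -91*(-511) = 46501)
D(-618, S) - k = 40/(-618*(6 + 711)²) - 1*46501 = 40*(-1/618)/717² - 46501 = 40*(-1/618)*(1/514089) - 46501 = -20/158853501 - 46501 = -7386846650021/158853501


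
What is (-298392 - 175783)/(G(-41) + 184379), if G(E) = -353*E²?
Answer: 474175/409014 ≈ 1.1593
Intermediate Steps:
(-298392 - 175783)/(G(-41) + 184379) = (-298392 - 175783)/(-353*(-41)² + 184379) = -474175/(-353*1681 + 184379) = -474175/(-593393 + 184379) = -474175/(-409014) = -474175*(-1/409014) = 474175/409014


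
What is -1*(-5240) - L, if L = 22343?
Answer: -17103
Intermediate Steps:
-1*(-5240) - L = -1*(-5240) - 1*22343 = 5240 - 22343 = -17103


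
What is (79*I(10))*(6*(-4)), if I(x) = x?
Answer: -18960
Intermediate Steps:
(79*I(10))*(6*(-4)) = (79*10)*(6*(-4)) = 790*(-24) = -18960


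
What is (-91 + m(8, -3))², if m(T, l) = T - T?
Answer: 8281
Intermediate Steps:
m(T, l) = 0
(-91 + m(8, -3))² = (-91 + 0)² = (-91)² = 8281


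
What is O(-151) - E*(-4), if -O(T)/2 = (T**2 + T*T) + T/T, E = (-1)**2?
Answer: -91202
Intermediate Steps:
E = 1
O(T) = -2 - 4*T**2 (O(T) = -2*((T**2 + T*T) + T/T) = -2*((T**2 + T**2) + 1) = -2*(2*T**2 + 1) = -2*(1 + 2*T**2) = -2 - 4*T**2)
O(-151) - E*(-4) = (-2 - 4*(-151)**2) - (-4) = (-2 - 4*22801) - 1*(-4) = (-2 - 91204) + 4 = -91206 + 4 = -91202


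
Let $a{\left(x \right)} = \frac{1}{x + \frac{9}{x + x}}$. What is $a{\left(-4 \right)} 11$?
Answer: $- \frac{88}{41} \approx -2.1463$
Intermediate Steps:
$a{\left(x \right)} = \frac{1}{x + \frac{9}{2 x}}$
$a{\left(-4 \right)} 11 = 2 \left(-4\right) \frac{1}{9 + 2 \left(-4\right)^{2}} \cdot 11 = 2 \left(-4\right) \frac{1}{9 + 2 \cdot 16} \cdot 11 = 2 \left(-4\right) \frac{1}{9 + 32} \cdot 11 = 2 \left(-4\right) \frac{1}{41} \cdot 11 = \left(- \frac{8}{41}\right) 11 = - \frac{88}{41}$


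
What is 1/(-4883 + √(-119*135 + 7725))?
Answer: -4883/23852029 - 2*I*√2085/23852029 ≈ -0.00020472 - 3.8288e-6*I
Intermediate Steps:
1/(-4883 + √(-119*135 + 7725)) = 1/(-4883 + √(-16065 + 7725)) = 1/(-4883 + √(-8340)) = 1/(-4883 + 2*I*√2085)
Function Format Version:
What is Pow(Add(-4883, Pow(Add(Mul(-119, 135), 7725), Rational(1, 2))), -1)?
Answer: Add(Rational(-4883, 23852029), Mul(Rational(-2, 23852029), I, Pow(2085, Rational(1, 2)))) ≈ Add(-0.00020472, Mul(-3.8288e-6, I))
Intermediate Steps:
Pow(Add(-4883, Pow(Add(Mul(-119, 135), 7725), Rational(1, 2))), -1) = Pow(Add(-4883, Pow(Add(-16065, 7725), Rational(1, 2))), -1) = Pow(Add(-4883, Pow(-8340, Rational(1, 2))), -1) = Pow(Add(-4883, Mul(2, I, Pow(2085, Rational(1, 2)))), -1)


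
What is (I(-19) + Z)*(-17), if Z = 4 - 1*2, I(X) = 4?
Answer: -102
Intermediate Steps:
Z = 2 (Z = 4 - 2 = 2)
(I(-19) + Z)*(-17) = (4 + 2)*(-17) = 6*(-17) = -102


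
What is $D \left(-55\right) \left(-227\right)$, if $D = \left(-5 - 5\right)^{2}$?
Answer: $1248500$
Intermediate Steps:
$D = 100$ ($D = \left(-10\right)^{2} = 100$)
$D \left(-55\right) \left(-227\right) = 100 \left(-55\right) \left(-227\right) = \left(-5500\right) \left(-227\right) = 1248500$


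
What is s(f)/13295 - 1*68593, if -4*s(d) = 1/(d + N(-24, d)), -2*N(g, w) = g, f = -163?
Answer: -550814136739/8030180 ≈ -68593.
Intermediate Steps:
N(g, w) = -g/2
s(d) = -1/(4*(12 + d)) (s(d) = -1/(4*(d - ½*(-24))) = -1/(4*(d + 12)) = -1/(4*(12 + d)))
s(f)/13295 - 1*68593 = -1/(48 + 4*(-163))/13295 - 1*68593 = -1/(48 - 652)*(1/13295) - 68593 = -1/(-604)*(1/13295) - 68593 = -1*(-1/604)*(1/13295) - 68593 = (1/604)*(1/13295) - 68593 = 1/8030180 - 68593 = -550814136739/8030180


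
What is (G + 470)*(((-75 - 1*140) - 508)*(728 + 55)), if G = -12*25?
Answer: -96238530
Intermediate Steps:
G = -300
(G + 470)*(((-75 - 1*140) - 508)*(728 + 55)) = (-300 + 470)*(((-75 - 1*140) - 508)*(728 + 55)) = 170*(((-75 - 140) - 508)*783) = 170*((-215 - 508)*783) = 170*(-723*783) = 170*(-566109) = -96238530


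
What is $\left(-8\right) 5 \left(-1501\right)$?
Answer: $60040$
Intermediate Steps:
$\left(-8\right) 5 \left(-1501\right) = \left(-40\right) \left(-1501\right) = 60040$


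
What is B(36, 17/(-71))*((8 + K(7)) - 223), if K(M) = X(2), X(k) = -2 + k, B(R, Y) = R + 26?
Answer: -13330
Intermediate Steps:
B(R, Y) = 26 + R
K(M) = 0 (K(M) = -2 + 2 = 0)
B(36, 17/(-71))*((8 + K(7)) - 223) = (26 + 36)*((8 + 0) - 223) = 62*(8 - 223) = 62*(-215) = -13330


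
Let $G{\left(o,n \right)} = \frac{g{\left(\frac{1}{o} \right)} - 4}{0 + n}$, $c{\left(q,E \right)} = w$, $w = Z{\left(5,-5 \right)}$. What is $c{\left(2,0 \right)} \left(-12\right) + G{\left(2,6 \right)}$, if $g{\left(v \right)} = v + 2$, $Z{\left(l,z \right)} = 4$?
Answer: $- \frac{193}{4} \approx -48.25$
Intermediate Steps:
$w = 4$
$c{\left(q,E \right)} = 4$
$g{\left(v \right)} = 2 + v$
$G{\left(o,n \right)} = \frac{-2 + \frac{1}{o}}{n}$ ($G{\left(o,n \right)} = \frac{\left(2 + \frac{1}{o}\right) - 4}{0 + n} = \frac{-2 + \frac{1}{o}}{n}$)
$c{\left(2,0 \right)} \left(-12\right) + G{\left(2,6 \right)} = 4 \left(-12\right) + \frac{1 - 4}{6 \cdot 2} = -48 + \frac{1}{6} \cdot \frac{1}{2} \left(1 - 4\right) = -48 + \frac{1}{6} \cdot \frac{1}{2} \left(-3\right) = -48 - \frac{1}{4} = - \frac{193}{4}$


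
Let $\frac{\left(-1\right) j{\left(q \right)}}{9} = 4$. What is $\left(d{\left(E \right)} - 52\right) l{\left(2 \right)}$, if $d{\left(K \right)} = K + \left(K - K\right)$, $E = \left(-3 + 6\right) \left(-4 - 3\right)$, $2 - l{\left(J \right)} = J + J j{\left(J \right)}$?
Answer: $-5256$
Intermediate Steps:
$j{\left(q \right)} = -36$ ($j{\left(q \right)} = \left(-9\right) 4 = -36$)
$l{\left(J \right)} = 2 + 35 J$ ($l{\left(J \right)} = 2 - \left(J + J \left(-36\right)\right) = 2 - \left(J - 36 J\right) = 2 - - 35 J = 2 + 35 J$)
$E = -21$ ($E = 3 \left(-7\right) = -21$)
$d{\left(K \right)} = K$ ($d{\left(K \right)} = K + 0 = K$)
$\left(d{\left(E \right)} - 52\right) l{\left(2 \right)} = \left(-21 - 52\right) \left(2 + 35 \cdot 2\right) = - 73 \left(2 + 70\right) = \left(-73\right) 72 = -5256$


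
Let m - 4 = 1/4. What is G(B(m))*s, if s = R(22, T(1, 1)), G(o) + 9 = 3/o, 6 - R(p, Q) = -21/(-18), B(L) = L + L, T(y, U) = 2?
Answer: -1421/34 ≈ -41.794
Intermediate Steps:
m = 17/4 (m = 4 + 1/4 = 17/4 ≈ 4.2500)
B(L) = 2*L
R(p, Q) = 29/6 (R(p, Q) = 6 - (-21)/(-18) = 6 - (-21)*(-1)/18 = 6 - 1*7/6 = 6 - 7/6 = 29/6)
G(o) = -9 + 3/o
s = 29/6 ≈ 4.8333
G(B(m))*s = (-9 + 3/((2*(17/4))))*(29/6) = (-9 + 3/(17/2))*(29/6) = (-9 + 3*(2/17))*(29/6) = (-9 + 6/17)*(29/6) = -147/17*29/6 = -1421/34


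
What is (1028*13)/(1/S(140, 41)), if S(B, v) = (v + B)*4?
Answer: 9675536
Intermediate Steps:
S(B, v) = 4*B + 4*v (S(B, v) = (B + v)*4 = 4*B + 4*v)
(1028*13)/(1/S(140, 41)) = (1028*13)/(1/(4*140 + 4*41)) = 13364/(1/(560 + 164)) = 13364/(1/724) = 13364*724 = 9675536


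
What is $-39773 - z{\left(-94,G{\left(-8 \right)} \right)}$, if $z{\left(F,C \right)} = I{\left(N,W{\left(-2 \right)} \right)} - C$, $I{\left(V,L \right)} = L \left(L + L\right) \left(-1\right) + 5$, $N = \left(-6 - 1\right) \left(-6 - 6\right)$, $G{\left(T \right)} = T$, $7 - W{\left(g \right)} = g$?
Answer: $-39624$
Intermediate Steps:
$W{\left(g \right)} = 7 - g$
$N = 84$ ($N = \left(-7\right) \left(-12\right) = 84$)
$I{\left(V,L \right)} = 5 - 2 L^{2}$ ($I{\left(V,L \right)} = L 2 L \left(-1\right) + 5 = L \left(- 2 L\right) + 5 = - 2 L^{2} + 5 = 5 - 2 L^{2}$)
$z{\left(F,C \right)} = -157 - C$ ($z{\left(F,C \right)} = \left(5 - 2 \left(7 - -2\right)^{2}\right) - C = \left(5 - 2 \left(7 + 2\right)^{2}\right) - C = \left(5 - 2 \cdot 9^{2}\right) - C = \left(5 - 162\right) - C = -157 - C$)
$-39773 - z{\left(-94,G{\left(-8 \right)} \right)} = -39773 - \left(-157 - -8\right) = -39773 - \left(-157 + 8\right) = -39773 - -149 = -39773 + 149 = -39624$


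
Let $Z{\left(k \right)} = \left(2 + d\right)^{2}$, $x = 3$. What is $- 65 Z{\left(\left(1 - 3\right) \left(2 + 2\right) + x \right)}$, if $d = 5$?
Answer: $-3185$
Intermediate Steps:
$Z{\left(k \right)} = 49$ ($Z{\left(k \right)} = \left(2 + 5\right)^{2} = 7^{2} = 49$)
$- 65 Z{\left(\left(1 - 3\right) \left(2 + 2\right) + x \right)} = \left(-65\right) 49 = -3185$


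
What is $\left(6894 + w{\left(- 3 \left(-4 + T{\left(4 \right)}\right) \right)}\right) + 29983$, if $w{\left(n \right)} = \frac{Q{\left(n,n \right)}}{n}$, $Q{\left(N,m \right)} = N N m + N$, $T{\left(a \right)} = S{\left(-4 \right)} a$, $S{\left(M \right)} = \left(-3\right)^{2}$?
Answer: $46094$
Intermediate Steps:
$S{\left(M \right)} = 9$
$T{\left(a \right)} = 9 a$
$Q{\left(N,m \right)} = N + m N^{2}$ ($Q{\left(N,m \right)} = N^{2} m + N = m N^{2} + N = N + m N^{2}$)
$w{\left(n \right)} = 1 + n^{2}$ ($w{\left(n \right)} = \frac{n \left(1 + n n\right)}{n} = \frac{n \left(1 + n^{2}\right)}{n} = 1 + n^{2}$)
$\left(6894 + w{\left(- 3 \left(-4 + T{\left(4 \right)}\right) \right)}\right) + 29983 = \left(6894 + \left(1 + \left(- 3 \left(-4 + 9 \cdot 4\right)\right)^{2}\right)\right) + 29983 = \left(6894 + \left(1 + \left(- 3 \left(-4 + 36\right)\right)^{2}\right)\right) + 29983 = \left(6894 + \left(1 + \left(\left(-3\right) 32\right)^{2}\right)\right) + 29983 = \left(6894 + \left(1 + \left(-96\right)^{2}\right)\right) + 29983 = \left(6894 + \left(1 + 9216\right)\right) + 29983 = \left(6894 + 9217\right) + 29983 = 16111 + 29983 = 46094$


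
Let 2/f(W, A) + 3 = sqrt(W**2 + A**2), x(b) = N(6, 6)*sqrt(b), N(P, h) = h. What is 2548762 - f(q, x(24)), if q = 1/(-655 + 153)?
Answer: 549164978322778/215463421 - 1004*sqrt(217731457)/215463421 ≈ 2.5488e+6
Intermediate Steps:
q = -1/502 (q = 1/(-502) = -1/502 ≈ -0.0019920)
x(b) = 6*sqrt(b)
f(W, A) = 2/(-3 + sqrt(A**2 + W**2)) (f(W, A) = 2/(-3 + sqrt(W**2 + A**2)) = 2/(-3 + sqrt(A**2 + W**2)))
2548762 - f(q, x(24)) = 2548762 - 2/(-3 + sqrt((6*sqrt(24))**2 + (-1/502)**2)) = 2548762 - 2/(-3 + sqrt((6*(2*sqrt(6)))**2 + 1/252004)) = 2548762 - 2/(-3 + sqrt((12*sqrt(6))**2 + 1/252004)) = 2548762 - 2/(-3 + sqrt(864 + 1/252004)) = 2548762 - 2/(-3 + sqrt(217731457/252004)) = 2548762 - 2/(-3 + sqrt(217731457)/502)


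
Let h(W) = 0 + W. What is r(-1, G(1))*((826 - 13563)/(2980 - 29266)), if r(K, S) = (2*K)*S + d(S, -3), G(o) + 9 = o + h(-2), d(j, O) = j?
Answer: 63685/13143 ≈ 4.8455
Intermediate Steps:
h(W) = W
G(o) = -11 + o (G(o) = -9 + (o - 2) = -9 + (-2 + o) = -11 + o)
r(K, S) = S + 2*K*S (r(K, S) = (2*K)*S + S = 2*K*S + S = S + 2*K*S)
r(-1, G(1))*((826 - 13563)/(2980 - 29266)) = ((-11 + 1)*(1 + 2*(-1)))*((826 - 13563)/(2980 - 29266)) = (-10*(1 - 2))*(-12737/(-26286)) = (-10*(-1))*(-12737*(-1/26286)) = 10*(12737/26286) = 63685/13143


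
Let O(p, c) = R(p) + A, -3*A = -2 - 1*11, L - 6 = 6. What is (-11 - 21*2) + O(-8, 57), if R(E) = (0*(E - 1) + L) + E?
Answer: -134/3 ≈ -44.667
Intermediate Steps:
L = 12 (L = 6 + 6 = 12)
R(E) = 12 + E (R(E) = (0*(E - 1) + 12) + E = (0*(-1 + E) + 12) + E = (0 + 12) + E = 12 + E)
A = 13/3 (A = -(-2 - 1*11)/3 = -(-2 - 11)/3 = -⅓*(-13) = 13/3 ≈ 4.3333)
O(p, c) = 49/3 + p (O(p, c) = (12 + p) + 13/3 = 49/3 + p)
(-11 - 21*2) + O(-8, 57) = (-11 - 21*2) + (49/3 - 8) = (-11 - 42) + 25/3 = -53 + 25/3 = -134/3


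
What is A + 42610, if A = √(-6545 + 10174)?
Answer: 42610 + √3629 ≈ 42670.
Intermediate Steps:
A = √3629 ≈ 60.241
A + 42610 = √3629 + 42610 = 42610 + √3629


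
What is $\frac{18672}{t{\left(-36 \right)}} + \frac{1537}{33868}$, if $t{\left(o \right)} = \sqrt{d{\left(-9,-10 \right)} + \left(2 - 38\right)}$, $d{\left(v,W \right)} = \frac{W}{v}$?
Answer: $\frac{1537}{33868} - \frac{28008 i \sqrt{314}}{157} \approx 0.045382 - 3161.2 i$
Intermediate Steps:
$t{\left(o \right)} = \frac{i \sqrt{314}}{3}$ ($t{\left(o \right)} = \sqrt{- \frac{10}{-9} + \left(2 - 38\right)} = \sqrt{\left(-10\right) \left(- \frac{1}{9}\right) - 36} = \sqrt{\frac{10}{9} - 36} = \sqrt{- \frac{314}{9}} = \frac{i \sqrt{314}}{3}$)
$\frac{18672}{t{\left(-36 \right)}} + \frac{1537}{33868} = \frac{18672}{\frac{1}{3} i \sqrt{314}} + \frac{1537}{33868} = 18672 \left(- \frac{3 i \sqrt{314}}{314}\right) + 1537 \cdot \frac{1}{33868} = - \frac{28008 i \sqrt{314}}{157} + \frac{1537}{33868} = \frac{1537}{33868} - \frac{28008 i \sqrt{314}}{157}$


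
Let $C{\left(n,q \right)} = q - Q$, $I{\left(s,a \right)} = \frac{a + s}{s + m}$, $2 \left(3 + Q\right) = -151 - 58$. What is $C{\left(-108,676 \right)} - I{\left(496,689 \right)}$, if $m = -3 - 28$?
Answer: $\frac{48419}{62} \approx 780.95$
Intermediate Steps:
$Q = - \frac{215}{2}$ ($Q = -3 + \frac{-151 - 58}{2} = -3 + \frac{1}{2} \left(-209\right) = -3 - \frac{209}{2} = - \frac{215}{2} \approx -107.5$)
$m = -31$ ($m = -3 - 28 = -31$)
$I{\left(s,a \right)} = \frac{a + s}{-31 + s}$ ($I{\left(s,a \right)} = \frac{a + s}{s - 31} = \frac{a + s}{-31 + s}$)
$C{\left(n,q \right)} = \frac{215}{2} + q$ ($C{\left(n,q \right)} = q - - \frac{215}{2} = q + \frac{215}{2} = \frac{215}{2} + q$)
$C{\left(-108,676 \right)} - I{\left(496,689 \right)} = \left(\frac{215}{2} + 676\right) - \frac{689 + 496}{-31 + 496} = \frac{1567}{2} - \frac{1}{465} \cdot 1185 = \frac{1567}{2} - \frac{79}{31} = \frac{48419}{62}$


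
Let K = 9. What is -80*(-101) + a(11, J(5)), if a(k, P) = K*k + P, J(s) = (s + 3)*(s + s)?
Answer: 8259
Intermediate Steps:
J(s) = 2*s*(3 + s) (J(s) = (3 + s)*(2*s) = 2*s*(3 + s))
a(k, P) = P + 9*k (a(k, P) = 9*k + P = P + 9*k)
-80*(-101) + a(11, J(5)) = -80*(-101) + (2*5*(3 + 5) + 9*11) = 8080 + (2*5*8 + 99) = 8080 + (80 + 99) = 8080 + 179 = 8259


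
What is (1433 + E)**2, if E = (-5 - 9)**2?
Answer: 2653641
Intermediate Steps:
E = 196 (E = (-14)**2 = 196)
(1433 + E)**2 = (1433 + 196)**2 = 1629**2 = 2653641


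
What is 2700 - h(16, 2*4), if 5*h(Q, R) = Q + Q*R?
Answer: 13356/5 ≈ 2671.2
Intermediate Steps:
h(Q, R) = Q/5 + Q*R/5 (h(Q, R) = (Q + Q*R)/5 = Q/5 + Q*R/5)
2700 - h(16, 2*4) = 2700 - 16*(1 + 2*4)/5 = 2700 - 16*(1 + 8)/5 = 2700 - 16*9/5 = 2700 - 1*144/5 = 2700 - 144/5 = 13356/5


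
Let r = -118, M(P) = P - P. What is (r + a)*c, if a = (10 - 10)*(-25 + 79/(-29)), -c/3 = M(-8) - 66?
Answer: -23364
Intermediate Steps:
M(P) = 0
c = 198 (c = -3*(0 - 66) = -3*(-66) = 198)
a = 0 (a = 0*(-25 + 79*(-1/29)) = 0*(-25 - 79/29) = 0*(-804/29) = 0)
(r + a)*c = (-118 + 0)*198 = -118*198 = -23364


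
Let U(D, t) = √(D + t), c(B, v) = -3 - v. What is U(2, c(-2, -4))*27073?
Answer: 27073*√3 ≈ 46892.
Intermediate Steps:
U(2, c(-2, -4))*27073 = √(2 + (-3 - 1*(-4)))*27073 = √(2 + (-3 + 4))*27073 = √(2 + 1)*27073 = √3*27073 = 27073*√3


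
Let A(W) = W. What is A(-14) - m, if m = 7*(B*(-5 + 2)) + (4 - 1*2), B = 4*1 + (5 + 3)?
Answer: 236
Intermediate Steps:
B = 12 (B = 4 + 8 = 12)
m = -250 (m = 7*(12*(-5 + 2)) + (4 - 1*2) = 7*(12*(-3)) + (4 - 2) = 7*(-36) + 2 = -252 + 2 = -250)
A(-14) - m = -14 - 1*(-250) = -14 + 250 = 236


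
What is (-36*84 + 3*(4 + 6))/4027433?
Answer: -2994/4027433 ≈ -0.00074340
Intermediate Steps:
(-36*84 + 3*(4 + 6))/4027433 = (-3024 + 3*10)*(1/4027433) = (-3024 + 30)*(1/4027433) = -2994*1/4027433 = -2994/4027433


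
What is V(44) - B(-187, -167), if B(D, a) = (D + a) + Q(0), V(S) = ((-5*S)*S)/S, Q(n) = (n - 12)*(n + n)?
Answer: 134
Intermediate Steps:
Q(n) = 2*n*(-12 + n) (Q(n) = (-12 + n)*(2*n) = 2*n*(-12 + n))
V(S) = -5*S (V(S) = (-5*S²)/S = -5*S)
B(D, a) = D + a (B(D, a) = (D + a) + 2*0*(-12 + 0) = (D + a) + 2*0*(-12) = (D + a) + 0 = D + a)
V(44) - B(-187, -167) = -5*44 - (-187 - 167) = -220 - 1*(-354) = -220 + 354 = 134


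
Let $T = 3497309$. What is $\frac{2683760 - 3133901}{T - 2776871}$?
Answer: $- \frac{150047}{240146} \approx -0.62482$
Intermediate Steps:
$\frac{2683760 - 3133901}{T - 2776871} = \frac{2683760 - 3133901}{3497309 - 2776871} = - \frac{450141}{720438} = \left(-450141\right) \frac{1}{720438} = - \frac{150047}{240146}$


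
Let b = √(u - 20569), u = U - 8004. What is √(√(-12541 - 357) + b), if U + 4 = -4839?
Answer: √I*√(√12898 + 2*√8354) ≈ 12.173 + 12.173*I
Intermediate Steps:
U = -4843 (U = -4 - 4839 = -4843)
u = -12847 (u = -4843 - 8004 = -12847)
b = 2*I*√8354 (b = √(-12847 - 20569) = √(-33416) = 2*I*√8354 ≈ 182.8*I)
√(√(-12541 - 357) + b) = √(√(-12541 - 357) + 2*I*√8354) = √(√(-12898) + 2*I*√8354) = √(I*√12898 + 2*I*√8354)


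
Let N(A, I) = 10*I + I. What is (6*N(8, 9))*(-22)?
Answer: -13068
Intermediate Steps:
N(A, I) = 11*I
(6*N(8, 9))*(-22) = (6*(11*9))*(-22) = (6*99)*(-22) = 594*(-22) = -13068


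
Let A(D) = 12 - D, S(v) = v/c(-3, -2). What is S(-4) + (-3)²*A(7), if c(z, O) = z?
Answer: 139/3 ≈ 46.333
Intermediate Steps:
S(v) = -v/3 (S(v) = v/(-3) = v*(-⅓) = -v/3)
S(-4) + (-3)²*A(7) = -⅓*(-4) + (-3)²*(12 - 1*7) = 4/3 + 9*(12 - 7) = 4/3 + 9*5 = 4/3 + 45 = 139/3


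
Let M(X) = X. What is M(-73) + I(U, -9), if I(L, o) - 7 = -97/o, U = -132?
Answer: -497/9 ≈ -55.222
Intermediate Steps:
I(L, o) = 7 - 97/o
M(-73) + I(U, -9) = -73 + (7 - 97/(-9)) = -73 + (7 - 97*(-⅑)) = -73 + (7 + 97/9) = -73 + 160/9 = -497/9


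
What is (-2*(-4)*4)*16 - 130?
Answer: 382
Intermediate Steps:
(-2*(-4)*4)*16 - 130 = (8*4)*16 - 130 = 32*16 - 130 = 512 - 130 = 382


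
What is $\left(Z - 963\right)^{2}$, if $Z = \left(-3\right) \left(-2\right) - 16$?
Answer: $946729$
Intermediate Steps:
$Z = -10$ ($Z = 6 - 16 = -10$)
$\left(Z - 963\right)^{2} = \left(-10 - 963\right)^{2} = \left(-973\right)^{2} = 946729$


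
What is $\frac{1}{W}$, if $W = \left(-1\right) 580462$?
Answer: $- \frac{1}{580462} \approx -1.7228 \cdot 10^{-6}$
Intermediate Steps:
$W = -580462$
$\frac{1}{W} = \frac{1}{-580462} = - \frac{1}{580462}$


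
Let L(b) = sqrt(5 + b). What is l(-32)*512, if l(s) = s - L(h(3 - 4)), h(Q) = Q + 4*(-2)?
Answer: -16384 - 1024*I ≈ -16384.0 - 1024.0*I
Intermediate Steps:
h(Q) = -8 + Q (h(Q) = Q - 8 = -8 + Q)
l(s) = s - 2*I (l(s) = s - sqrt(5 + (-8 + (3 - 4))) = s - sqrt(5 + (-8 - 1)) = s - sqrt(5 - 9) = s - sqrt(-4) = s - 2*I)
l(-32)*512 = (-32 - 2*I)*512 = -16384 - 1024*I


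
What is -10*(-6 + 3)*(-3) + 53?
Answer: -37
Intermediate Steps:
-10*(-6 + 3)*(-3) + 53 = -(-30)*(-3) + 53 = -10*9 + 53 = -90 + 53 = -37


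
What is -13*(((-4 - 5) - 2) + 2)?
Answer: 117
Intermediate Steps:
-13*(((-4 - 5) - 2) + 2) = -13*((-9 - 2) + 2) = -13*(-11 + 2) = -13*(-9) = 117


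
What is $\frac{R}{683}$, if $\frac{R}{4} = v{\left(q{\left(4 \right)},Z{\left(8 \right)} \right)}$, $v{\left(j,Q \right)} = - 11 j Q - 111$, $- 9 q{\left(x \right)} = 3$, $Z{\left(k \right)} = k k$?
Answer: $\frac{1484}{2049} \approx 0.72426$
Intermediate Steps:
$Z{\left(k \right)} = k^{2}$
$q{\left(x \right)} = - \frac{1}{3}$ ($q{\left(x \right)} = \left(- \frac{1}{9}\right) 3 = - \frac{1}{3}$)
$v{\left(j,Q \right)} = -111 - 11 Q j$ ($v{\left(j,Q \right)} = - 11 Q j - 111 = -111 - 11 Q j$)
$R = \frac{1484}{3}$ ($R = 4 \left(-111 - 11 \cdot 8^{2} \left(- \frac{1}{3}\right)\right) = 4 \left(-111 - 704 \left(- \frac{1}{3}\right)\right) = 4 \left(-111 + \frac{704}{3}\right) = 4 \cdot \frac{371}{3} = \frac{1484}{3} \approx 494.67$)
$\frac{R}{683} = \frac{1484}{3 \cdot 683} = \frac{1484}{3} \cdot \frac{1}{683} = \frac{1484}{2049}$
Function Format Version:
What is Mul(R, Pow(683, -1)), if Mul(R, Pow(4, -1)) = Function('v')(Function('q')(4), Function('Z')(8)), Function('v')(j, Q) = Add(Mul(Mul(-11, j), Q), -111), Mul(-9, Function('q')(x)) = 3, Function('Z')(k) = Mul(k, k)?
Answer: Rational(1484, 2049) ≈ 0.72426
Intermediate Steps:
Function('Z')(k) = Pow(k, 2)
Function('q')(x) = Rational(-1, 3) (Function('q')(x) = Mul(Rational(-1, 9), 3) = Rational(-1, 3))
Function('v')(j, Q) = Add(-111, Mul(-11, Q, j)) (Function('v')(j, Q) = Add(Mul(-11, Q, j), -111) = Add(-111, Mul(-11, Q, j)))
R = Rational(1484, 3) (R = Mul(4, Add(-111, Mul(-11, Pow(8, 2), Rational(-1, 3)))) = Mul(4, Add(-111, Mul(-11, 64, Rational(-1, 3)))) = Mul(4, Add(-111, Rational(704, 3))) = Mul(4, Rational(371, 3)) = Rational(1484, 3) ≈ 494.67)
Mul(R, Pow(683, -1)) = Mul(Rational(1484, 3), Pow(683, -1)) = Mul(Rational(1484, 3), Rational(1, 683)) = Rational(1484, 2049)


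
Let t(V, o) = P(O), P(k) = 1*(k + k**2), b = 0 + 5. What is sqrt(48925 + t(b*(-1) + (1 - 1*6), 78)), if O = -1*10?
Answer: sqrt(49015) ≈ 221.39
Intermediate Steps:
b = 5
O = -10
P(k) = k + k**2
t(V, o) = 90 (t(V, o) = -10*(1 - 10) = -10*(-9) = 90)
sqrt(48925 + t(b*(-1) + (1 - 1*6), 78)) = sqrt(48925 + 90) = sqrt(49015)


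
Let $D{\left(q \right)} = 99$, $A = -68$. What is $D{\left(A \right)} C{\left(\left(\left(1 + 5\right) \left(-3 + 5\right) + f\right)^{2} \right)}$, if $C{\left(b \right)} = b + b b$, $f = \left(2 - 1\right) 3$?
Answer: $5034150$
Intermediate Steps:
$f = 3$ ($f = 1 \cdot 3 = 3$)
$C{\left(b \right)} = b + b^{2}$
$D{\left(A \right)} C{\left(\left(\left(1 + 5\right) \left(-3 + 5\right) + f\right)^{2} \right)} = 99 \left(\left(1 + 5\right) \left(-3 + 5\right) + 3\right)^{2} \left(1 + \left(\left(1 + 5\right) \left(-3 + 5\right) + 3\right)^{2}\right) = 99 \left(6 \cdot 2 + 3\right)^{2} \left(1 + \left(6 \cdot 2 + 3\right)^{2}\right) = 99 \left(12 + 3\right)^{2} \left(1 + \left(12 + 3\right)^{2}\right) = 99 \cdot 15^{2} \left(1 + 15^{2}\right) = 99 \cdot 225 \left(1 + 225\right) = 99 \cdot 225 \cdot 226 = 99 \cdot 50850 = 5034150$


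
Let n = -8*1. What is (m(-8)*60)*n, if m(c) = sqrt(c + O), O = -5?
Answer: -480*I*sqrt(13) ≈ -1730.7*I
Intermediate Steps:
m(c) = sqrt(-5 + c) (m(c) = sqrt(c - 5) = sqrt(-5 + c))
n = -8
(m(-8)*60)*n = (sqrt(-5 - 8)*60)*(-8) = (sqrt(-13)*60)*(-8) = ((I*sqrt(13))*60)*(-8) = (60*I*sqrt(13))*(-8) = -480*I*sqrt(13)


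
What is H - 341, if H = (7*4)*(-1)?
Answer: -369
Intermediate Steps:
H = -28 (H = 28*(-1) = -28)
H - 341 = -28 - 341 = -369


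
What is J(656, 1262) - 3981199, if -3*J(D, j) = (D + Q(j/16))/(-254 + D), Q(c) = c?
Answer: -38410613831/9648 ≈ -3.9812e+6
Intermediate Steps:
J(D, j) = -(D + j/16)/(3*(-254 + D))
J(656, 1262) - 3981199 = (-1*1262 - 16*656)/(48*(-254 + 656)) - 3981199 = (1/48)*(-1262 - 10496)/402 - 3981199 = (1/48)*(1/402)*(-11758) - 3981199 = -5879/9648 - 3981199 = -38410613831/9648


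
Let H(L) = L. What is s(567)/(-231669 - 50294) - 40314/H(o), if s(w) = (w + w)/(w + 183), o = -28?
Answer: 710441021229/493435250 ≈ 1439.8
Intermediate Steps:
s(w) = 2*w/(183 + w) (s(w) = (2*w)/(183 + w) = 2*w/(183 + w))
s(567)/(-231669 - 50294) - 40314/H(o) = (2*567/(183 + 567))/(-231669 - 50294) - 40314/(-28) = (2*567/750)/(-281963) - 40314*(-1/28) = (2*567*(1/750))*(-1/281963) + 20157/14 = (189/125)*(-1/281963) + 20157/14 = -189/35245375 + 20157/14 = 710441021229/493435250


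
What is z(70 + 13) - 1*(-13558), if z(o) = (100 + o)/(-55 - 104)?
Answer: 718513/53 ≈ 13557.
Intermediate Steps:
z(o) = -100/159 - o/159 (z(o) = (100 + o)/(-159) = (100 + o)*(-1/159) = -100/159 - o/159)
z(70 + 13) - 1*(-13558) = (-100/159 - (70 + 13)/159) - 1*(-13558) = (-100/159 - 1/159*83) + 13558 = (-100/159 - 83/159) + 13558 = -61/53 + 13558 = 718513/53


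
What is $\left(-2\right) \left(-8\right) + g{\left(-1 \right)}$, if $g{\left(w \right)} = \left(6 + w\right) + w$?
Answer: $20$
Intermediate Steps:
$g{\left(w \right)} = 6 + 2 w$
$\left(-2\right) \left(-8\right) + g{\left(-1 \right)} = \left(-2\right) \left(-8\right) + \left(6 + 2 \left(-1\right)\right) = 16 + \left(6 - 2\right) = 16 + 4 = 20$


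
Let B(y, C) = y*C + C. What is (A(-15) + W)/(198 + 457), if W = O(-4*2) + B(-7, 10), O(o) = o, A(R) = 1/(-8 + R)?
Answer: -313/3013 ≈ -0.10388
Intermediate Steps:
B(y, C) = C + C*y (B(y, C) = C*y + C = C + C*y)
W = -68 (W = -4*2 + 10*(1 - 7) = -8 + 10*(-6) = -8 - 60 = -68)
(A(-15) + W)/(198 + 457) = (1/(-8 - 15) - 68)/(198 + 457) = (1/(-23) - 68)/655 = (-1/23 - 68)*(1/655) = -1565/23*1/655 = -313/3013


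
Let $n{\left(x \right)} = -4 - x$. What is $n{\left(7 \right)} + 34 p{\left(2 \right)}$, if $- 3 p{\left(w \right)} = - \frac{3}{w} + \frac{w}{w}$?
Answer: $- \frac{16}{3} \approx -5.3333$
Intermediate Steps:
$p{\left(w \right)} = - \frac{1}{3} + \frac{1}{w}$ ($p{\left(w \right)} = - \frac{- \frac{3}{w} + \frac{w}{w}}{3} = - \frac{- \frac{3}{w} + 1}{3} = - \frac{1 - \frac{3}{w}}{3} = - \frac{1}{3} + \frac{1}{w}$)
$n{\left(7 \right)} + 34 p{\left(2 \right)} = \left(-4 - 7\right) + 34 \frac{3 - 2}{3 \cdot 2} = \left(-4 - 7\right) + 34 \cdot \frac{1}{3} \cdot \frac{1}{2} \left(3 - 2\right) = -11 + 34 \cdot \frac{1}{3} \cdot \frac{1}{2} \cdot 1 = -11 + 34 \cdot \frac{1}{6} = -11 + \frac{17}{3} = - \frac{16}{3}$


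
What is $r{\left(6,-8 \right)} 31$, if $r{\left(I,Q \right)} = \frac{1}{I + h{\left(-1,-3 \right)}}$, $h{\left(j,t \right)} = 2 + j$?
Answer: $\frac{31}{7} \approx 4.4286$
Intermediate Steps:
$r{\left(I,Q \right)} = \frac{1}{1 + I}$ ($r{\left(I,Q \right)} = \frac{1}{I + \left(2 - 1\right)} = \frac{1}{I + 1} = \frac{1}{1 + I}$)
$r{\left(6,-8 \right)} 31 = \frac{1}{1 + 6} \cdot 31 = \frac{1}{7} \cdot 31 = \frac{31}{7}$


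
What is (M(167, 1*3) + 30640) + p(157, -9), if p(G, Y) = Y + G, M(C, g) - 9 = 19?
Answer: 30816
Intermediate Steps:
M(C, g) = 28 (M(C, g) = 9 + 19 = 28)
p(G, Y) = G + Y
(M(167, 1*3) + 30640) + p(157, -9) = (28 + 30640) + (157 - 9) = 30668 + 148 = 30816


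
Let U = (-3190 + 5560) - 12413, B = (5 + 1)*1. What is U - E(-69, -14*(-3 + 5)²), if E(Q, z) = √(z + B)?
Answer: -10043 - 5*I*√2 ≈ -10043.0 - 7.0711*I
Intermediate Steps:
B = 6 (B = 6*1 = 6)
E(Q, z) = √(6 + z) (E(Q, z) = √(z + 6) = √(6 + z))
U = -10043 (U = 2370 - 12413 = -10043)
U - E(-69, -14*(-3 + 5)²) = -10043 - √(6 - 14*(-3 + 5)²) = -10043 - √(6 - 14*2²) = -10043 - √(6 - 14*4) = -10043 - √(6 - 56) = -10043 - √(-50) = -10043 - 5*I*√2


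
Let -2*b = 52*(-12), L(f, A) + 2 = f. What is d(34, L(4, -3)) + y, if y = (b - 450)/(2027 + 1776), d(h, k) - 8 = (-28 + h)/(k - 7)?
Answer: 128612/19015 ≈ 6.7637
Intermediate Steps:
L(f, A) = -2 + f
d(h, k) = 8 + (-28 + h)/(-7 + k) (d(h, k) = 8 + (-28 + h)/(k - 7) = 8 + (-28 + h)/(-7 + k))
b = 312 (b = -26*(-12) = -1/2*(-624) = 312)
y = -138/3803 (y = (312 - 450)/(2027 + 1776) = -138/3803 ≈ -0.036287)
d(34, L(4, -3)) + y = (-84 + 34 + 8*(-2 + 4))/(-7 + (-2 + 4)) - 138/3803 = (-84 + 34 + 8*2)/(-7 + 2) - 138/3803 = (-84 + 34 + 16)/(-5) - 138/3803 = -1/5*(-34) - 138/3803 = 34/5 - 138/3803 = 128612/19015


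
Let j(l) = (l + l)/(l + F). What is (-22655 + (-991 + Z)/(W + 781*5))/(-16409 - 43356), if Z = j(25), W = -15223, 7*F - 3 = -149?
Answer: 7435841021/19616187830 ≈ 0.37907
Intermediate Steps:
F = -146/7 (F = 3/7 + (⅐)*(-149) = 3/7 - 149/7 = -146/7 ≈ -20.857)
j(l) = 2*l/(-146/7 + l) (j(l) = (l + l)/(l - 146/7) = (2*l)/(-146/7 + l) = 2*l/(-146/7 + l))
Z = 350/29 (Z = 14*25/(-146 + 7*25) = 14*25/(-146 + 175) = 14*25/29 = 14*25*(1/29) = 350/29 ≈ 12.069)
(-22655 + (-991 + Z)/(W + 781*5))/(-16409 - 43356) = (-22655 + (-991 + 350/29)/(-15223 + 781*5))/(-16409 - 43356) = (-22655 - 28389/(29*(-15223 + 3905)))/(-59765) = (-22655 - 28389/29/(-11318))*(-1/59765) = (-22655 - 28389/29*(-1/11318))*(-1/59765) = (-22655 + 28389/328222)*(-1/59765) = -7435841021/328222*(-1/59765) = 7435841021/19616187830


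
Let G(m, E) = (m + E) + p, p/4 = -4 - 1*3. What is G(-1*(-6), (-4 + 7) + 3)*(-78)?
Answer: 1248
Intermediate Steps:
p = -28 (p = 4*(-4 - 1*3) = 4*(-4 - 3) = 4*(-7) = -28)
G(m, E) = -28 + E + m (G(m, E) = (m + E) - 28 = (E + m) - 28 = -28 + E + m)
G(-1*(-6), (-4 + 7) + 3)*(-78) = (-28 + ((-4 + 7) + 3) - 1*(-6))*(-78) = (-28 + (3 + 3) + 6)*(-78) = (-28 + 6 + 6)*(-78) = -16*(-78) = 1248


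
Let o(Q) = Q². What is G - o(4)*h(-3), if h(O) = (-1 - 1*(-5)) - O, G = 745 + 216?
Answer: 849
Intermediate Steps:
G = 961
h(O) = 4 - O (h(O) = (-1 + 5) - O = 4 - O)
G - o(4)*h(-3) = 961 - 4²*(4 - 1*(-3)) = 961 - 16*(4 + 3) = 961 - 16*7 = 961 - 1*112 = 961 - 112 = 849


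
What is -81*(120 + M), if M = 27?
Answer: -11907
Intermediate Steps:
-81*(120 + M) = -81*(120 + 27) = -81*147 = -11907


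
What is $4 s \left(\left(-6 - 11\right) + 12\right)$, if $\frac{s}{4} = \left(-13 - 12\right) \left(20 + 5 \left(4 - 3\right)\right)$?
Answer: $50000$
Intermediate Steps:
$s = -2500$ ($s = 4 \left(-13 - 12\right) \left(20 + 5 \left(4 - 3\right)\right) = 4 \left(- 25 \left(20 + 5 \cdot 1\right)\right) = 4 \left(- 25 \left(20 + 5\right)\right) = 4 \left(\left(-25\right) 25\right) = 4 \left(-625\right) = -2500$)
$4 s \left(\left(-6 - 11\right) + 12\right) = 4 \left(-2500\right) \left(\left(-6 - 11\right) + 12\right) = - 10000 \left(-17 + 12\right) = \left(-10000\right) \left(-5\right) = 50000$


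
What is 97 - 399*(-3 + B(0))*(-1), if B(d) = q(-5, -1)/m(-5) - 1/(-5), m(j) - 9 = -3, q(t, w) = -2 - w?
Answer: -10867/10 ≈ -1086.7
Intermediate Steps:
m(j) = 6 (m(j) = 9 - 3 = 6)
B(d) = 1/30 (B(d) = (-2 - 1*(-1))/6 - 1/(-5) = (-2 + 1)*(1/6) - 1*(-1/5) = -1*1/6 + 1/5 = -1/6 + 1/5 = 1/30)
97 - 399*(-3 + B(0))*(-1) = 97 - 399*(-3 + 1/30)*(-1) = 97 - (-11837)*(-1)/10 = 97 - 399*89/30 = 97 - 11837/10 = -10867/10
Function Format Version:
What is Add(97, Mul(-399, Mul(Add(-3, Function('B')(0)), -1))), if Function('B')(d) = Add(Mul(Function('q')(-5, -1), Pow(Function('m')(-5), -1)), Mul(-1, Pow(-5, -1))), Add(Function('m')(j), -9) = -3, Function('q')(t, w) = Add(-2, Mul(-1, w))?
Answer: Rational(-10867, 10) ≈ -1086.7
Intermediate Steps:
Function('m')(j) = 6 (Function('m')(j) = Add(9, -3) = 6)
Function('B')(d) = Rational(1, 30) (Function('B')(d) = Add(Mul(Add(-2, Mul(-1, -1)), Pow(6, -1)), Mul(-1, Pow(-5, -1))) = Add(Mul(Add(-2, 1), Rational(1, 6)), Mul(-1, Rational(-1, 5))) = Add(Mul(-1, Rational(1, 6)), Rational(1, 5)) = Add(Rational(-1, 6), Rational(1, 5)) = Rational(1, 30))
Add(97, Mul(-399, Mul(Add(-3, Function('B')(0)), -1))) = Add(97, Mul(-399, Mul(Add(-3, Rational(1, 30)), -1))) = Add(97, Mul(-399, Mul(Rational(-89, 30), -1))) = Add(97, Mul(-399, Rational(89, 30))) = Add(97, Rational(-11837, 10)) = Rational(-10867, 10)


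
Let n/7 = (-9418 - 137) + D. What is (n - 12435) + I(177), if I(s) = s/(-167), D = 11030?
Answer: -352547/167 ≈ -2111.1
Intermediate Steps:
I(s) = -s/167 (I(s) = s*(-1/167) = -s/167)
n = 10325 (n = 7*((-9418 - 137) + 11030) = 7*(-9555 + 11030) = 7*1475 = 10325)
(n - 12435) + I(177) = (10325 - 12435) - 1/167*177 = -2110 - 177/167 = -352547/167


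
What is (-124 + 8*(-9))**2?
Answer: 38416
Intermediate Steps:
(-124 + 8*(-9))**2 = (-124 - 72)**2 = (-196)**2 = 38416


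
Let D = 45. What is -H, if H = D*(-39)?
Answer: 1755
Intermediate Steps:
H = -1755 (H = 45*(-39) = -1755)
-H = -1*(-1755) = 1755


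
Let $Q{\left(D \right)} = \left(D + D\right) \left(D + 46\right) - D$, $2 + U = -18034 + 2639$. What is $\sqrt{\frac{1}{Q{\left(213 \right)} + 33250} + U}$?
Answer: $\frac{i \sqrt{316489086197106}}{143371} \approx 124.08 i$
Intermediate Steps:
$U = -15397$ ($U = -2 + \left(-18034 + 2639\right) = -2 - 15395 = -15397$)
$Q{\left(D \right)} = - D + 2 D \left(46 + D\right)$ ($Q{\left(D \right)} = 2 D \left(46 + D\right) - D = - D + 2 D \left(46 + D\right)$)
$\sqrt{\frac{1}{Q{\left(213 \right)} + 33250} + U} = \sqrt{\frac{1}{213 \left(91 + 2 \cdot 213\right) + 33250} - 15397} = \sqrt{\frac{1}{213 \left(91 + 426\right) + 33250} - 15397} = \sqrt{\frac{1}{213 \cdot 517 + 33250} - 15397} = \sqrt{\frac{1}{110121 + 33250} - 15397} = \sqrt{\frac{1}{143371} - 15397} = \sqrt{- \frac{2207483286}{143371}} = \frac{i \sqrt{316489086197106}}{143371}$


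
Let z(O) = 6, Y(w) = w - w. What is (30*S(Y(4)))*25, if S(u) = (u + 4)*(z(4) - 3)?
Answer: 9000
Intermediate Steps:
Y(w) = 0
S(u) = 12 + 3*u (S(u) = (u + 4)*(6 - 3) = (4 + u)*3 = 12 + 3*u)
(30*S(Y(4)))*25 = (30*(12 + 3*0))*25 = (30*(12 + 0))*25 = (30*12)*25 = 360*25 = 9000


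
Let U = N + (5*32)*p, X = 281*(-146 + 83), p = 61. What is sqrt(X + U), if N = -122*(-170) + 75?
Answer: 2*sqrt(3218) ≈ 113.45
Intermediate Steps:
N = 20815 (N = 20740 + 75 = 20815)
X = -17703 (X = 281*(-63) = -17703)
U = 30575 (U = 20815 + (5*32)*61 = 20815 + 160*61 = 20815 + 9760 = 30575)
sqrt(X + U) = sqrt(-17703 + 30575) = sqrt(12872) = 2*sqrt(3218)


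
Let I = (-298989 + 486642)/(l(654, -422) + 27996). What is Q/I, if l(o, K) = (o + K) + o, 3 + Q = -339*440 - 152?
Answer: -4312515830/187653 ≈ -22981.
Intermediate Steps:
Q = -149315 (Q = -3 + (-339*440 - 152) = -3 + (-149160 - 152) = -3 - 149312 = -149315)
l(o, K) = K + 2*o (l(o, K) = (K + o) + o = K + 2*o)
I = 187653/28882 (I = (-298989 + 486642)/((-422 + 2*654) + 27996) = 187653/((-422 + 1308) + 27996) = 187653/(886 + 27996) = 187653/28882 ≈ 6.4972)
Q/I = -149315/187653/28882 = -149315*28882/187653 = -4312515830/187653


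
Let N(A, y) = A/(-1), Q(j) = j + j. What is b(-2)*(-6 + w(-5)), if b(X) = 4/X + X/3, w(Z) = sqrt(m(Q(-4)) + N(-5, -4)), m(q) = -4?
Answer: 40/3 ≈ 13.333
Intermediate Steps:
Q(j) = 2*j
N(A, y) = -A (N(A, y) = A*(-1) = -A)
w(Z) = 1 (w(Z) = sqrt(-4 - 1*(-5)) = sqrt(-4 + 5) = sqrt(1) = 1)
b(X) = 4/X + X/3 (b(X) = 4/X + X*(1/3) = 4/X + X/3)
b(-2)*(-6 + w(-5)) = (4/(-2) + (1/3)*(-2))*(-6 + 1) = (4*(-1/2) - 2/3)*(-5) = (-2 - 2/3)*(-5) = -8/3*(-5) = 40/3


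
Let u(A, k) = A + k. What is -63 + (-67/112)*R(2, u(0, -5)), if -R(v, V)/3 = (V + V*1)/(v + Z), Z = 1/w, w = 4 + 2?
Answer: -25947/364 ≈ -71.283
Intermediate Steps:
w = 6
Z = ⅙ (Z = 1/6 = ⅙ ≈ 0.16667)
R(v, V) = -6*V/(⅙ + v) (R(v, V) = -3*(V + V*1)/(v + ⅙) = -3*(V + V)/(⅙ + v) = -3*2*V/(⅙ + v) = -6*V/(⅙ + v))
-63 + (-67/112)*R(2, u(0, -5)) = -63 + (-67/112)*(-36*(0 - 5)/(1 + 6*2)) = -63 + (-67*1/112)*(-36*(-5)/(1 + 12)) = -63 - (-603)*(-5)/(28*13) = -63 - 67/112*180/13 = -63 - 3015/364 = -25947/364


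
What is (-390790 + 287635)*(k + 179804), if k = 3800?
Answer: -18939670620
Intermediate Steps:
(-390790 + 287635)*(k + 179804) = (-390790 + 287635)*(3800 + 179804) = -103155*183604 = -18939670620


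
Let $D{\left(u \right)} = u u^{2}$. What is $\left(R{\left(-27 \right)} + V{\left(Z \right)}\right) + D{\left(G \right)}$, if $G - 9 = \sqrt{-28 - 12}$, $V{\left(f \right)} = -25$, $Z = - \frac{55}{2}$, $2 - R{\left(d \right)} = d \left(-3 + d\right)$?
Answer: $-1184 + 406 i \sqrt{10} \approx -1184.0 + 1283.9 i$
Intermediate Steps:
$R{\left(d \right)} = 2 - d \left(-3 + d\right)$
$Z = - \frac{55}{2}$ ($Z = \left(-55\right) \frac{1}{2} = - \frac{55}{2} \approx -27.5$)
$G = 9 + 2 i \sqrt{10}$ ($G = 9 + \sqrt{-28 - 12} = 9 + \sqrt{-40} = 9 + 2 i \sqrt{10} \approx 9.0 + 6.3246 i$)
$D{\left(u \right)} = u^{3}$
$\left(R{\left(-27 \right)} + V{\left(Z \right)}\right) + D{\left(G \right)} = \left(\left(2 - \left(-27\right)^{2} + 3 \left(-27\right)\right) - 25\right) + \left(9 + 2 i \sqrt{10}\right)^{3} = \left(\left(2 - 729 - 81\right) - 25\right) + \left(9 + 2 i \sqrt{10}\right)^{3} = \left(-808 - 25\right) + \left(9 + 2 i \sqrt{10}\right)^{3} = -833 + \left(9 + 2 i \sqrt{10}\right)^{3}$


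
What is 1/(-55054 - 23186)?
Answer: -1/78240 ≈ -1.2781e-5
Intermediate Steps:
1/(-55054 - 23186) = 1/(-78240) = -1/78240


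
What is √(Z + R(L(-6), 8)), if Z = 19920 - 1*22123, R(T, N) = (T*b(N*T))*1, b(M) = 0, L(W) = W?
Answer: I*√2203 ≈ 46.936*I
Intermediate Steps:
R(T, N) = 0 (R(T, N) = (T*0)*1 = 0*1 = 0)
Z = -2203 (Z = 19920 - 22123 = -2203)
√(Z + R(L(-6), 8)) = √(-2203 + 0) = √(-2203) = I*√2203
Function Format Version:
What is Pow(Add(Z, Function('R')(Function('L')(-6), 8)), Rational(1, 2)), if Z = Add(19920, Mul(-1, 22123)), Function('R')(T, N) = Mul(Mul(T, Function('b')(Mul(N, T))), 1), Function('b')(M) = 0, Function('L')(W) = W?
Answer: Mul(I, Pow(2203, Rational(1, 2))) ≈ Mul(46.936, I)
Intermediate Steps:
Function('R')(T, N) = 0 (Function('R')(T, N) = Mul(Mul(T, 0), 1) = Mul(0, 1) = 0)
Z = -2203 (Z = Add(19920, -22123) = -2203)
Pow(Add(Z, Function('R')(Function('L')(-6), 8)), Rational(1, 2)) = Pow(Add(-2203, 0), Rational(1, 2)) = Pow(-2203, Rational(1, 2)) = Mul(I, Pow(2203, Rational(1, 2)))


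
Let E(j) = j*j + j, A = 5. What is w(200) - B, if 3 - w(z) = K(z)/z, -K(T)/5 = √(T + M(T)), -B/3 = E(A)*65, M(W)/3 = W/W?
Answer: 5853 + √203/40 ≈ 5853.4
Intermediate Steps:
E(j) = j + j² (E(j) = j² + j = j + j²)
M(W) = 3 (M(W) = 3*(W/W) = 3*1 = 3)
B = -5850 (B = -3*5*(1 + 5)*65 = -3*5*6*65 = -90*65 = -3*1950 = -5850)
K(T) = -5*√(3 + T) (K(T) = -5*√(T + 3) = -5*√(3 + T))
w(z) = 3 + 5*√(3 + z)/z (w(z) = 3 - (-5*√(3 + z))/z = 3 - (-5)*√(3 + z)/z = 3 + 5*√(3 + z)/z)
w(200) - B = (3 + 5*√(3 + 200)/200) - 1*(-5850) = (3 + 5*(1/200)*√203) + 5850 = (3 + √203/40) + 5850 = 5853 + √203/40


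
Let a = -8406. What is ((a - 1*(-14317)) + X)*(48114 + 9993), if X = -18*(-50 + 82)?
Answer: 310000845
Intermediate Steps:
X = -576 (X = -18*32 = -576)
((a - 1*(-14317)) + X)*(48114 + 9993) = ((-8406 - 1*(-14317)) - 576)*(48114 + 9993) = ((-8406 + 14317) - 576)*58107 = (5911 - 576)*58107 = 5335*58107 = 310000845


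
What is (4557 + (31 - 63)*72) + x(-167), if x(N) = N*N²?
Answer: -4655210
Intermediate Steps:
x(N) = N³
(4557 + (31 - 63)*72) + x(-167) = (4557 + (31 - 63)*72) + (-167)³ = (4557 - 32*72) - 4657463 = (4557 - 2304) - 4657463 = 2253 - 4657463 = -4655210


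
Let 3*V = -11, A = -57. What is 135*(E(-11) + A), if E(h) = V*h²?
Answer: -67590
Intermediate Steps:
V = -11/3 (V = (⅓)*(-11) = -11/3 ≈ -3.6667)
E(h) = -11*h²/3
135*(E(-11) + A) = 135*(-11/3*(-11)² - 57) = 135*(-11/3*121 - 57) = 135*(-1331/3 - 57) = 135*(-1502/3) = -67590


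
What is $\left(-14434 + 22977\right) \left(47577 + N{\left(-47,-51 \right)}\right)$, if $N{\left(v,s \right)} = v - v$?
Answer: $406450311$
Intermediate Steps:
$N{\left(v,s \right)} = 0$
$\left(-14434 + 22977\right) \left(47577 + N{\left(-47,-51 \right)}\right) = \left(-14434 + 22977\right) \left(47577 + 0\right) = 8543 \cdot 47577 = 406450311$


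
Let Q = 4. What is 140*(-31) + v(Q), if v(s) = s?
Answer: -4336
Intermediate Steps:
140*(-31) + v(Q) = 140*(-31) + 4 = -4340 + 4 = -4336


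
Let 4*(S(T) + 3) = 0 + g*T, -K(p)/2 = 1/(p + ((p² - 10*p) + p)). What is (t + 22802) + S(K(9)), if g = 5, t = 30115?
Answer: 952447/18 ≈ 52914.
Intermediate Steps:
K(p) = -2/(p² - 8*p) (K(p) = -2/(p + ((p² - 10*p) + p)) = -2/(p + (p² - 9*p)) = -2/(p² - 8*p))
S(T) = -3 + 5*T/4 (S(T) = -3 + (0 + 5*T)/4 = -3 + (5*T)/4 = -3 + 5*T/4)
(t + 22802) + S(K(9)) = (30115 + 22802) + (-3 + 5*(-2/(9*(-8 + 9)))/4) = 52917 + (-3 + 5*(-2*⅑/1)/4) = 52917 + (-3 + 5*(-2*⅑*1)/4) = 52917 + (-3 + (5/4)*(-2/9)) = 52917 + (-3 - 5/18) = 52917 - 59/18 = 952447/18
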